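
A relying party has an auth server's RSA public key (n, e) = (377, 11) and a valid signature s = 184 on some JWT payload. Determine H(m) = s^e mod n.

176

s^2 ≡ 184^2 = 33856 ≡ 303
s^4 ≡ 303^2 = 91809 ≡ 198
s^8 ≡ 198^2 = 39204 ≡ 373
11 = 8 + 2 + 1, so s^11 ≡ 373·303·184 ≡ 176 (mod 377)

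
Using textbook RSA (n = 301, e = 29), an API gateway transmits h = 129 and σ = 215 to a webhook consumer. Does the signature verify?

Squares mod 301: σ^1≡215, σ^2≡172, σ^4≡86, σ^8≡172, σ^16≡86
29 = 16 + 8 + 4 + 1, so σ^29 ≡ 86·172·86·215 ≡ 129 (mod 301)
σ^29 mod 301 = 129 matches h.

verifies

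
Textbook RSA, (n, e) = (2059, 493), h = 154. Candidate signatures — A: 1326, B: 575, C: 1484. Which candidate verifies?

Candidate A: Squares mod 2059: 1326^1≡1326, 1326^2≡1949, 1326^4≡1805, 1326^8≡687, 1326^16≡458, 1326^32≡1805, 1326^64≡687, 1326^128≡458, 1326^256≡1805; 493 = 256 + 128 + 64 + 32 + 8 + 4 + 1, so 1326^493 ≡ 1805·458·687·1805·687·1805·1326 ≡ 1962 (mod 2059)
Candidate B: Squares mod 2059: 575^1≡575, 575^2≡1185, 575^4≡2046, 575^8≡169, 575^16≡1794, 575^32≡219, 575^64≡604, 575^128≡373, 575^256≡1176; 493 = 256 + 128 + 64 + 32 + 8 + 4 + 1, so 575^493 ≡ 1176·373·604·219·169·2046·575 ≡ 1905 (mod 2059)
Candidate C: Squares mod 2059: 1484^1≡1484, 1484^2≡1185, 1484^4≡2046, 1484^8≡169, 1484^16≡1794, 1484^32≡219, 1484^64≡604, 1484^128≡373, 1484^256≡1176; 493 = 256 + 128 + 64 + 32 + 8 + 4 + 1, so 1484^493 ≡ 1176·373·604·219·169·2046·1484 ≡ 154 (mod 2059)
  → matches h = 154

C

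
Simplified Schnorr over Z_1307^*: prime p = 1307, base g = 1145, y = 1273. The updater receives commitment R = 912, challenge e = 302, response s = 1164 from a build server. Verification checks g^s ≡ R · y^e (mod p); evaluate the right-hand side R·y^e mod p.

51

1273^2 = 1620529 ≡ 1156
1273^4 ≡ 1156^2 = 1336336 ≡ 582
1273^8 ≡ 582^2 = 338724 ≡ 211
1273^16 ≡ 211^2 = 44521 ≡ 83
1273^32 ≡ 83^2 = 6889 ≡ 354
1273^64 ≡ 354^2 = 125316 ≡ 1151
1273^128 ≡ 1151^2 = 1324801 ≡ 810
1273^256 ≡ 810^2 = 656100 ≡ 1293
302 = 256 + 32 + 8 + 4 + 2, so 1273^302 ≡ 1293·354·211·582·1156 ≡ 1019 (mod 1307)
R · y^e ≡ 912·1019 = 929328 ≡ 51 (mod 1307)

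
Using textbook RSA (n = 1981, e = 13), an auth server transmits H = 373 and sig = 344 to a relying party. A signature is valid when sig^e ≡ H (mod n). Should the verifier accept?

Squares mod 1981: sig^1≡344, sig^2≡1457, sig^4≡1198, sig^8≡960
13 = 8 + 4 + 1, so sig^13 ≡ 960·1198·344 ≡ 29 (mod 1981)
29 ≠ 373, so verification fails.

reject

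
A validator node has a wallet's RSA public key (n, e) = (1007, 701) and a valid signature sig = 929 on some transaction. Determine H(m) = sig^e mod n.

Squares mod 1007: sig^1≡929, sig^2≡42, sig^4≡757, sig^8≡66, sig^16≡328, sig^32≡842, sig^64≡36, sig^128≡289, sig^256≡947, sig^512≡579
701 = 512 + 128 + 32 + 16 + 8 + 4 + 1, so sig^701 ≡ 579·289·842·328·66·757·929 ≡ 142 (mod 1007)

142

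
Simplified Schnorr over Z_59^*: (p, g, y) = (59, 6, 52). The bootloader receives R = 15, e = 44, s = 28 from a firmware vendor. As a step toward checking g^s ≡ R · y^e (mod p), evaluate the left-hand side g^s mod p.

49

6^2 = 36
6^4 ≡ 36^2 = 1296 ≡ 57
6^8 ≡ 57^2 = 3249 ≡ 4
6^16 ≡ 4^2 = 16
28 = 16 + 8 + 4, so 6^28 ≡ 16·4·57 ≡ 49 (mod 59)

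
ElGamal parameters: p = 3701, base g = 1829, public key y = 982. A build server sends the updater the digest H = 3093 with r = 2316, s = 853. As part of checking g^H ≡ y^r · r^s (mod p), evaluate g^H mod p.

694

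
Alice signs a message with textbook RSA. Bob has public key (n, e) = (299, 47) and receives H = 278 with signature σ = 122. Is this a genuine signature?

forged

σ^2 ≡ 122^2 = 14884 ≡ 233
σ^4 ≡ 233^2 = 54289 ≡ 170
σ^8 ≡ 170^2 = 28900 ≡ 196
σ^16 ≡ 196^2 = 38416 ≡ 144
σ^32 ≡ 144^2 = 20736 ≡ 105
47 = 32 + 8 + 4 + 2 + 1, so σ^47 ≡ 105·196·170·233·122 ≡ 21 (mod 299)
21 ≠ 278, so verification fails.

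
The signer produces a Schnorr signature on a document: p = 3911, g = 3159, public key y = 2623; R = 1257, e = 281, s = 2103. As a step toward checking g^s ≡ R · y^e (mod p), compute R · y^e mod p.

Squares mod 3911: 2623^1≡2623, 2623^2≡680, 2623^4≡902, 2623^8≡116, 2623^16≡1723, 2623^32≡280, 2623^64≡180, 2623^128≡1112, 2623^256≡668
281 = 256 + 16 + 8 + 1, so 2623^281 ≡ 668·1723·116·2623 ≡ 2919 (mod 3911)
R · y^e ≡ 1257·2919 = 3669183 ≡ 665 (mod 3911)

665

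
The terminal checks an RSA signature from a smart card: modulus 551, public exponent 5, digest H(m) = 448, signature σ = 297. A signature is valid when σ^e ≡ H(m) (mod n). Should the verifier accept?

reject

Squares mod 551: σ^1≡297, σ^2≡49, σ^4≡197
5 = 4 + 1, so σ^5 ≡ 197·297 ≡ 103 (mod 551)
103 ≠ 448, so verification fails.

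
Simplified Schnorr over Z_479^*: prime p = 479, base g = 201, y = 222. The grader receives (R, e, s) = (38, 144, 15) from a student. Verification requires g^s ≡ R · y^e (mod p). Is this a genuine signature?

g^s mod p:
201^2 = 40401 ≡ 165
201^4 ≡ 165^2 = 27225 ≡ 401
201^8 ≡ 401^2 = 160801 ≡ 336
15 = 8 + 4 + 2 + 1, so 201^15 ≡ 336·401·165·201 ≡ 290 (mod 479)
R · y^e mod p:
222^2 = 49284 ≡ 426
222^4 ≡ 426^2 = 181476 ≡ 414
222^8 ≡ 414^2 = 171396 ≡ 393
222^16 ≡ 393^2 = 154449 ≡ 211
222^32 ≡ 211^2 = 44521 ≡ 453
222^64 ≡ 453^2 = 205209 ≡ 197
222^128 ≡ 197^2 = 38809 ≡ 10
144 = 128 + 16, so 222^144 ≡ 10·211 ≡ 194 (mod 479)
38·194 = 7372 ≡ 187 (mod 479)
290 ≠ 187; the check fails.

forged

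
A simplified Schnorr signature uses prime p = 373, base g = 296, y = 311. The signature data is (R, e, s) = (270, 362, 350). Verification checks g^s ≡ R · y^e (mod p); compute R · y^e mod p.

311^362 mod 373 = 265
R · y^e ≡ 270·265 = 71550 ≡ 307 (mod 373)

307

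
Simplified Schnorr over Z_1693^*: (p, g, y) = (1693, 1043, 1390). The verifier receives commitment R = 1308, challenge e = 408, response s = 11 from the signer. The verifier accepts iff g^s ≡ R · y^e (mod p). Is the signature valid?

g^s mod p:
1043^11 mod 1693 = 376
R · y^e mod p:
1390^408 mod 1693 = 1393
1308·1393 = 1822044 ≡ 376 (mod 1693)
376 ≡ 376 (mod 1693); signature holds.

valid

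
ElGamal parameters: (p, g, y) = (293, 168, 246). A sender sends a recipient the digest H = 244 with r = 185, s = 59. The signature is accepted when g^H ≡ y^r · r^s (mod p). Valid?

no

Left side g^H mod p:
Squares mod 293: 168^1≡168, 168^2≡96, 168^4≡133, 168^8≡109, 168^16≡161, 168^32≡137, 168^64≡17, 168^128≡289
244 = 128 + 64 + 32 + 16 + 4, so 168^244 ≡ 289·17·137·161·133 ≡ 268 (mod 293)
Right side y^r · r^s mod p:
Squares mod 293: 246^1≡246, 246^2≡158, 246^4≡59, 246^8≡258, 246^16≡53, 246^32≡172, 246^64≡284, 246^128≡81
185 = 128 + 32 + 16 + 8 + 1, so 246^185 ≡ 81·172·53·258·246 ≡ 34 (mod 293)
Squares mod 293: 185^1≡185, 185^2≡237, 185^4≡206, 185^8≡244, 185^16≡57, 185^32≡26
59 = 32 + 16 + 8 + 2 + 1, so 185^59 ≡ 26·57·244·237·185 ≡ 151 (mod 293)
34·151 = 5134 ≡ 153 (mod 293)
268 ≠ 153, so verification fails.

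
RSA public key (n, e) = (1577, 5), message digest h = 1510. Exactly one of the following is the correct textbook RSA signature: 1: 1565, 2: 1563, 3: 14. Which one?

Candidate 1: Squares mod 1577: 1565^1≡1565, 1565^2≡144, 1565^4≡235; 5 = 4 + 1, so 1565^5 ≡ 235·1565 ≡ 334 (mod 1577)
Candidate 2: Squares mod 1577: 1563^1≡1563, 1563^2≡196, 1563^4≡568; 5 = 4 + 1, so 1563^5 ≡ 568·1563 ≡ 1510 (mod 1577)
  → matches h = 1510
Candidate 3: Squares mod 1577: 14^1≡14, 14^2≡196, 14^4≡568; 5 = 4 + 1, so 14^5 ≡ 568·14 ≡ 67 (mod 1577)

2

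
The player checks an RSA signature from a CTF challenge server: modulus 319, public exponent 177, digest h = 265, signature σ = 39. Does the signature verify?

does not verify

σ^177 mod 319 = 250
The recovered value 250 does not match the digest 265.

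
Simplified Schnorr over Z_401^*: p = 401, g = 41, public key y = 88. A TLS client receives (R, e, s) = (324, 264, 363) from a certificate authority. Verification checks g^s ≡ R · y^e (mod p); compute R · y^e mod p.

338

88^2 = 7744 ≡ 125
88^4 ≡ 125^2 = 15625 ≡ 387
88^8 ≡ 387^2 = 149769 ≡ 196
88^16 ≡ 196^2 = 38416 ≡ 321
88^32 ≡ 321^2 = 103041 ≡ 385
88^64 ≡ 385^2 = 148225 ≡ 256
88^128 ≡ 256^2 = 65536 ≡ 173
88^256 ≡ 173^2 = 29929 ≡ 255
264 = 256 + 8, so 88^264 ≡ 255·196 ≡ 256 (mod 401)
R · y^e ≡ 324·256 = 82944 ≡ 338 (mod 401)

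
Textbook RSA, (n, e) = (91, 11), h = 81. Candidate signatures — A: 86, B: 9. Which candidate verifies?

B

Candidate A: 86^11 mod 91 = 18
Candidate B: 9^11 mod 91 = 81
  → matches h = 81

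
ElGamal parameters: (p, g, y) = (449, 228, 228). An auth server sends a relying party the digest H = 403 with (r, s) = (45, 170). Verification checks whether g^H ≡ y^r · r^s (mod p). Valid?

yes

Left side g^H mod p:
228^2 = 51984 ≡ 349
228^4 ≡ 349^2 = 121801 ≡ 122
228^8 ≡ 122^2 = 14884 ≡ 67
228^16 ≡ 67^2 = 4489 ≡ 448
228^32 ≡ 448^2 = 200704 ≡ 1
228^64 ≡ 1^2 = 1
228^128 ≡ 1^2 = 1
228^256 ≡ 1^2 = 1
403 = 256 + 128 + 16 + 2 + 1, so 228^403 ≡ 1·1·448·349·228 ≡ 350 (mod 449)
Right side y^r · r^s mod p:
228^2 = 51984 ≡ 349
228^4 ≡ 349^2 = 121801 ≡ 122
228^8 ≡ 122^2 = 14884 ≡ 67
228^16 ≡ 67^2 = 4489 ≡ 448
228^32 ≡ 448^2 = 200704 ≡ 1
45 = 32 + 8 + 4 + 1, so 228^45 ≡ 1·67·122·228 ≡ 322 (mod 449)
45^2 = 2025 ≡ 229
45^4 ≡ 229^2 = 52441 ≡ 357
45^8 ≡ 357^2 = 127449 ≡ 382
45^16 ≡ 382^2 = 145924 ≡ 448
45^32 ≡ 448^2 = 200704 ≡ 1
45^64 ≡ 1^2 = 1
45^128 ≡ 1^2 = 1
170 = 128 + 32 + 8 + 2, so 45^170 ≡ 1·1·382·229 ≡ 372 (mod 449)
322·372 = 119784 ≡ 350 (mod 449)
350 ≡ 350 (mod 449), so the signature is genuine.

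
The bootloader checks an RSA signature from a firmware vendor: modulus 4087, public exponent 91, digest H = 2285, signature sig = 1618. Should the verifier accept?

sig^91 mod 4087 = 3567
3567 ≠ 2285, so verification fails.

reject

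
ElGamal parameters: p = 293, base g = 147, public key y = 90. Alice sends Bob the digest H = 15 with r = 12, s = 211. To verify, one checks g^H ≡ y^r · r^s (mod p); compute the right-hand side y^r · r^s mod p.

177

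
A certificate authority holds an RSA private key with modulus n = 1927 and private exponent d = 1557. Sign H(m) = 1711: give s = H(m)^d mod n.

(H(m))^1557 mod 1927 = 1750

1750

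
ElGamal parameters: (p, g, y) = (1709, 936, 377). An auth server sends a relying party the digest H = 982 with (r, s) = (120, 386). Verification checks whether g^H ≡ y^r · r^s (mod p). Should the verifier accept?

Left side g^H mod p:
936^2 = 876096 ≡ 1088
936^4 ≡ 1088^2 = 1183744 ≡ 1116
936^8 ≡ 1116^2 = 1245456 ≡ 1304
936^16 ≡ 1304^2 = 1700416 ≡ 1670
936^32 ≡ 1670^2 = 2788900 ≡ 1521
936^64 ≡ 1521^2 = 2313441 ≡ 1164
936^128 ≡ 1164^2 = 1354896 ≡ 1368
936^256 ≡ 1368^2 = 1871424 ≡ 69
936^512 ≡ 69^2 = 4761 ≡ 1343
982 = 512 + 256 + 128 + 64 + 16 + 4 + 2, so 936^982 ≡ 1343·69·1368·1164·1670·1116·1088 ≡ 1368 (mod 1709)
Right side y^r · r^s mod p:
377^2 = 142129 ≡ 282
377^4 ≡ 282^2 = 79524 ≡ 910
377^8 ≡ 910^2 = 828100 ≡ 944
377^16 ≡ 944^2 = 891136 ≡ 747
377^32 ≡ 747^2 = 558009 ≡ 875
377^64 ≡ 875^2 = 765625 ≡ 1702
120 = 64 + 32 + 16 + 8, so 377^120 ≡ 1702·875·747·944 ≡ 1700 (mod 1709)
120^2 = 14400 ≡ 728
120^4 ≡ 728^2 = 529984 ≡ 194
120^8 ≡ 194^2 = 37636 ≡ 38
120^16 ≡ 38^2 = 1444
120^32 ≡ 1444^2 = 2085136 ≡ 156
120^64 ≡ 156^2 = 24336 ≡ 410
120^128 ≡ 410^2 = 168100 ≡ 618
120^256 ≡ 618^2 = 381924 ≡ 817
386 = 256 + 128 + 2, so 120^386 ≡ 817·618·728 ≡ 1557 (mod 1709)
1700·1557 = 2646900 ≡ 1368 (mod 1709)
1368 ≡ 1368 (mod 1709), so the signature is genuine.

accept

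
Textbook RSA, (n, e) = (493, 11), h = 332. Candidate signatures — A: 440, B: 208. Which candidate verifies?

A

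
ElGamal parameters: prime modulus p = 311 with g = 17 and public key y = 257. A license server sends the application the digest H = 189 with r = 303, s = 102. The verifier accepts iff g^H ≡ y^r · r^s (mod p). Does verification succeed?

Left side g^H mod p:
17^2 = 289
17^4 ≡ 289^2 = 83521 ≡ 173
17^8 ≡ 173^2 = 29929 ≡ 73
17^16 ≡ 73^2 = 5329 ≡ 42
17^32 ≡ 42^2 = 1764 ≡ 209
17^64 ≡ 209^2 = 43681 ≡ 141
17^128 ≡ 141^2 = 19881 ≡ 288
189 = 128 + 32 + 16 + 8 + 4 + 1, so 17^189 ≡ 288·209·42·73·173·17 ≡ 244 (mod 311)
Right side y^r · r^s mod p:
257^2 = 66049 ≡ 117
257^4 ≡ 117^2 = 13689 ≡ 5
257^8 ≡ 5^2 = 25
257^16 ≡ 25^2 = 625 ≡ 3
257^32 ≡ 3^2 = 9
257^64 ≡ 9^2 = 81
257^128 ≡ 81^2 = 6561 ≡ 30
257^256 ≡ 30^2 = 900 ≡ 278
303 = 256 + 32 + 8 + 4 + 2 + 1, so 257^303 ≡ 278·9·25·5·117·257 ≡ 172 (mod 311)
303^2 = 91809 ≡ 64
303^4 ≡ 64^2 = 4096 ≡ 53
303^8 ≡ 53^2 = 2809 ≡ 10
303^16 ≡ 10^2 = 100
303^32 ≡ 100^2 = 10000 ≡ 48
303^64 ≡ 48^2 = 2304 ≡ 127
102 = 64 + 32 + 4 + 2, so 303^102 ≡ 127·48·53·64 ≡ 175 (mod 311)
172·175 = 30100 ≡ 244 (mod 311)
244 ≡ 244 (mod 311), so the signature is genuine.

passes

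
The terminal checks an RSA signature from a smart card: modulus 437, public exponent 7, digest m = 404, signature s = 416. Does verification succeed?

passes

Squares mod 437: s^1≡416, s^2≡4, s^4≡16
7 = 4 + 2 + 1, so s^7 ≡ 16·4·416 ≡ 404 (mod 437)
s^7 mod 437 = 404 matches m.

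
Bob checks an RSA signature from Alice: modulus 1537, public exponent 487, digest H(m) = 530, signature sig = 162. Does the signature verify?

does not verify

sig^2 ≡ 162^2 = 26244 ≡ 115
sig^4 ≡ 115^2 = 13225 ≡ 929
sig^8 ≡ 929^2 = 863041 ≡ 784
sig^16 ≡ 784^2 = 614656 ≡ 1393
sig^32 ≡ 1393^2 = 1940449 ≡ 755
sig^64 ≡ 755^2 = 570025 ≡ 1335
sig^128 ≡ 1335^2 = 1782225 ≡ 842
sig^256 ≡ 842^2 = 708964 ≡ 407
487 = 256 + 128 + 64 + 32 + 4 + 2 + 1, so sig^487 ≡ 407·842·1335·755·929·115·162 ≡ 882 (mod 1537)
882 ≠ 530, so verification fails.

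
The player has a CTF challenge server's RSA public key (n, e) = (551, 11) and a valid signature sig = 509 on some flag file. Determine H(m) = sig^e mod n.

sig^11 mod 551 = 402

402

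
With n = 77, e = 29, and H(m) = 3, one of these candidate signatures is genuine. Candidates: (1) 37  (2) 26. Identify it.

Candidate 1: Squares mod 77: 37^1≡37, 37^2≡60, 37^4≡58, 37^8≡53, 37^16≡37; 29 = 16 + 8 + 4 + 1, so 37^29 ≡ 37·53·58·37 ≡ 25 (mod 77)
Candidate 2: Squares mod 77: 26^1≡26, 26^2≡60, 26^4≡58, 26^8≡53, 26^16≡37; 29 = 16 + 8 + 4 + 1, so 26^29 ≡ 37·53·58·26 ≡ 3 (mod 77)
  → matches H(m) = 3

2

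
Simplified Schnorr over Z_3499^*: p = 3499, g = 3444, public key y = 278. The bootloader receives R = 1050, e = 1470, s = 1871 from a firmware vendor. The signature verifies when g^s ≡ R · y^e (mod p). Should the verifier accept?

g^s mod p:
Squares mod 3499: 3444^1≡3444, 3444^2≡3025, 3444^4≡740, 3444^8≡1756, 3444^16≡917, 3444^32≡1129, 3444^64≡1005, 3444^128≡2313, 3444^256≡3497, 3444^512≡4, 3444^1024≡16
1871 = 1024 + 512 + 256 + 64 + 8 + 4 + 2 + 1, so 3444^1871 ≡ 16·4·3497·1005·1756·740·3025·3444 ≡ 1165 (mod 3499)
R · y^e mod p:
Squares mod 3499: 278^1≡278, 278^2≡306, 278^4≡2662, 278^8≡769, 278^16≡30, 278^32≡900, 278^64≡1731, 278^128≡1217, 278^256≡1012, 278^512≡2436, 278^1024≡3291
1470 = 1024 + 256 + 128 + 32 + 16 + 8 + 4 + 2, so 278^1470 ≡ 3291·1012·1217·900·30·769·2662·306 ≡ 2717 (mod 3499)
1050·2717 = 2852850 ≡ 1165 (mod 3499)
1165 ≡ 1165 (mod 3499); signature holds.

accept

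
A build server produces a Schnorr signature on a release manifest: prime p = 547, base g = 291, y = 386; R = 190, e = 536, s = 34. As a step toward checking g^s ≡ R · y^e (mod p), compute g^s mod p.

291^2 = 84681 ≡ 443
291^4 ≡ 443^2 = 196249 ≡ 423
291^8 ≡ 423^2 = 178929 ≡ 60
291^16 ≡ 60^2 = 3600 ≡ 318
291^32 ≡ 318^2 = 101124 ≡ 476
34 = 32 + 2, so 291^34 ≡ 476·443 ≡ 273 (mod 547)

273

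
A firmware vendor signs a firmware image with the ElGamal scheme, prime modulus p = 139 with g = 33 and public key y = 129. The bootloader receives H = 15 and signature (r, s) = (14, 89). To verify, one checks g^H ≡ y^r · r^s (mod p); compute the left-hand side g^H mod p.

33^2 = 1089 ≡ 116
33^4 ≡ 116^2 = 13456 ≡ 112
33^8 ≡ 112^2 = 12544 ≡ 34
15 = 8 + 4 + 2 + 1, so 33^15 ≡ 34·112·116·33 ≡ 94 (mod 139)

94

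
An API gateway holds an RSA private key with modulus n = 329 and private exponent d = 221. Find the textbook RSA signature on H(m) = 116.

23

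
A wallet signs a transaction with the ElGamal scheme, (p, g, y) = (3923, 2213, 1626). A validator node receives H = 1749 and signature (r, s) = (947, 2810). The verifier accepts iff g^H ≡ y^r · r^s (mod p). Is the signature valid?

valid

Left side g^H mod p:
Squares mod 3923: 2213^1≡2213, 2213^2≡1465, 2213^4≡344, 2213^8≡646, 2213^16≡1478, 2213^32≡3296, 2213^64≡829, 2213^128≡716, 2213^256≡2666, 2213^512≡3003, 2213^1024≡2955
1749 = 1024 + 512 + 128 + 64 + 16 + 4 + 1, so 2213^1749 ≡ 2955·3003·716·829·1478·344·2213 ≡ 1 (mod 3923)
Right side y^r · r^s mod p:
Squares mod 3923: 1626^1≡1626, 1626^2≡3697, 1626^4≡77, 1626^8≡2006, 1626^16≡2961, 1626^32≡3539, 1626^64≡2305, 1626^128≡1283, 1626^256≡2352, 1626^512≡474
947 = 512 + 256 + 128 + 32 + 16 + 2 + 1, so 1626^947 ≡ 474·2352·1283·3539·2961·3697·1626 ≡ 1976 (mod 3923)
Squares mod 3923: 947^1≡947, 947^2≡2365, 947^4≡2950, 947^8≡1286, 947^16≡2213, 947^32≡1465, 947^64≡344, 947^128≡646, 947^256≡1478, 947^512≡3296, 947^1024≡829, 947^2048≡716
2810 = 2048 + 512 + 128 + 64 + 32 + 16 + 8 + 2, so 947^2810 ≡ 716·3296·646·344·1465·2213·1286·2365 ≡ 947 (mod 3923)
1976·947 = 1871272 ≡ 1 (mod 3923)
1 ≡ 1 (mod 3923), so the signature is genuine.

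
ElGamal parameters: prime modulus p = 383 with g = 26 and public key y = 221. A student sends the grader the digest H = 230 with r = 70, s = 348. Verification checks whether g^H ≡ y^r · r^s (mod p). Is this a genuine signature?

genuine

Left side g^H mod p:
26^2 = 676 ≡ 293
26^4 ≡ 293^2 = 85849 ≡ 57
26^8 ≡ 57^2 = 3249 ≡ 185
26^16 ≡ 185^2 = 34225 ≡ 138
26^32 ≡ 138^2 = 19044 ≡ 277
26^64 ≡ 277^2 = 76729 ≡ 129
26^128 ≡ 129^2 = 16641 ≡ 172
230 = 128 + 64 + 32 + 4 + 2, so 26^230 ≡ 172·129·277·57·293 ≡ 165 (mod 383)
Right side y^r · r^s mod p:
221^2 = 48841 ≡ 200
221^4 ≡ 200^2 = 40000 ≡ 168
221^8 ≡ 168^2 = 28224 ≡ 265
221^16 ≡ 265^2 = 70225 ≡ 136
221^32 ≡ 136^2 = 18496 ≡ 112
221^64 ≡ 112^2 = 12544 ≡ 288
70 = 64 + 4 + 2, so 221^70 ≡ 288·168·200 ≡ 305 (mod 383)
70^2 = 4900 ≡ 304
70^4 ≡ 304^2 = 92416 ≡ 113
70^8 ≡ 113^2 = 12769 ≡ 130
70^16 ≡ 130^2 = 16900 ≡ 48
70^32 ≡ 48^2 = 2304 ≡ 6
70^64 ≡ 6^2 = 36
70^128 ≡ 36^2 = 1296 ≡ 147
70^256 ≡ 147^2 = 21609 ≡ 161
348 = 256 + 64 + 16 + 8 + 4, so 70^348 ≡ 161·36·48·130·113 ≡ 101 (mod 383)
305·101 = 30805 ≡ 165 (mod 383)
165 ≡ 165 (mod 383), so the signature is genuine.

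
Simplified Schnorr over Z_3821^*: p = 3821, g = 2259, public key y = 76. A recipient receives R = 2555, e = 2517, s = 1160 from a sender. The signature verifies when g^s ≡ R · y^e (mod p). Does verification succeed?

g^s mod p:
Squares mod 3821: 2259^1≡2259, 2259^2≡2046, 2259^4≡2121, 2259^8≡1324, 2259^16≡2958, 2259^32≡3495, 2259^64≡3109, 2259^128≡2572, 2259^256≡1033, 2259^512≡1030, 2259^1024≡2483
1160 = 1024 + 128 + 8, so 2259^1160 ≡ 2483·2572·1324 ≡ 3481 (mod 3821)
R · y^e mod p:
Squares mod 3821: 76^1≡76, 76^2≡1955, 76^4≡1025, 76^8≡3671, 76^16≡3395, 76^32≡1889, 76^64≡3328, 76^128≡2326, 76^256≡3561, 76^512≡2643, 76^1024≡661, 76^2048≡1327
2517 = 2048 + 256 + 128 + 64 + 16 + 4 + 1, so 76^2517 ≡ 1327·3561·2326·3328·3395·1025·76 ≡ 2855 (mod 3821)
2555·2855 = 7294525 ≡ 236 (mod 3821)
3481 ≠ 236; the check fails.

fails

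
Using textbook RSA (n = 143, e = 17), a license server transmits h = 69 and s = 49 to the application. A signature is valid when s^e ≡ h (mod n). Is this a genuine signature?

s^2 ≡ 49^2 = 2401 ≡ 113
s^4 ≡ 113^2 = 12769 ≡ 42
s^8 ≡ 42^2 = 1764 ≡ 48
s^16 ≡ 48^2 = 2304 ≡ 16
17 = 16 + 1, so s^17 ≡ 16·49 ≡ 69 (mod 143)
69 = h, so the signature checks out.

genuine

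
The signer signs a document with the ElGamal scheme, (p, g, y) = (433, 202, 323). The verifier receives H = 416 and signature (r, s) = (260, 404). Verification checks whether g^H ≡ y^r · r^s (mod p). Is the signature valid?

valid

Left side g^H mod p:
202^2 = 40804 ≡ 102
202^4 ≡ 102^2 = 10404 ≡ 12
202^8 ≡ 12^2 = 144
202^16 ≡ 144^2 = 20736 ≡ 385
202^32 ≡ 385^2 = 148225 ≡ 139
202^64 ≡ 139^2 = 19321 ≡ 269
202^128 ≡ 269^2 = 72361 ≡ 50
202^256 ≡ 50^2 = 2500 ≡ 335
416 = 256 + 128 + 32, so 202^416 ≡ 335·50·139 ≡ 9 (mod 433)
Right side y^r · r^s mod p:
323^2 = 104329 ≡ 409
323^4 ≡ 409^2 = 167281 ≡ 143
323^8 ≡ 143^2 = 20449 ≡ 98
323^16 ≡ 98^2 = 9604 ≡ 78
323^32 ≡ 78^2 = 6084 ≡ 22
323^64 ≡ 22^2 = 484 ≡ 51
323^128 ≡ 51^2 = 2601 ≡ 3
323^256 ≡ 3^2 = 9
260 = 256 + 4, so 323^260 ≡ 9·143 ≡ 421 (mod 433)
260^2 = 67600 ≡ 52
260^4 ≡ 52^2 = 2704 ≡ 106
260^8 ≡ 106^2 = 11236 ≡ 411
260^16 ≡ 411^2 = 168921 ≡ 51
260^32 ≡ 51^2 = 2601 ≡ 3
260^64 ≡ 3^2 = 9
260^128 ≡ 9^2 = 81
260^256 ≡ 81^2 = 6561 ≡ 66
404 = 256 + 128 + 16 + 4, so 260^404 ≡ 66·81·51·106 ≡ 324 (mod 433)
421·324 = 136404 ≡ 9 (mod 433)
9 ≡ 9 (mod 433), so the signature is genuine.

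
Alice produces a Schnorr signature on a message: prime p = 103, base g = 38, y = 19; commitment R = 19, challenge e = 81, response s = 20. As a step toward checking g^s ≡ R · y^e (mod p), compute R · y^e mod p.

97

19^2 = 361 ≡ 52
19^4 ≡ 52^2 = 2704 ≡ 26
19^8 ≡ 26^2 = 676 ≡ 58
19^16 ≡ 58^2 = 3364 ≡ 68
19^32 ≡ 68^2 = 4624 ≡ 92
19^64 ≡ 92^2 = 8464 ≡ 18
81 = 64 + 16 + 1, so 19^81 ≡ 18·68·19 ≡ 81 (mod 103)
R · y^e ≡ 19·81 = 1539 ≡ 97 (mod 103)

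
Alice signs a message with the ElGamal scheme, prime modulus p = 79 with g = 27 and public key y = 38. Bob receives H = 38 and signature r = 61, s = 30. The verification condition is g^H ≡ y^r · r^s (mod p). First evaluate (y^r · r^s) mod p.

38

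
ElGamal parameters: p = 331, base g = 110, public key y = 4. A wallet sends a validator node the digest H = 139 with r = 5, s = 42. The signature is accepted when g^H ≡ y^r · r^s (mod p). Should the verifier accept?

Left side g^H mod p:
110^2 = 12100 ≡ 184
110^4 ≡ 184^2 = 33856 ≡ 94
110^8 ≡ 94^2 = 8836 ≡ 230
110^16 ≡ 230^2 = 52900 ≡ 271
110^32 ≡ 271^2 = 73441 ≡ 290
110^64 ≡ 290^2 = 84100 ≡ 26
110^128 ≡ 26^2 = 676 ≡ 14
139 = 128 + 8 + 2 + 1, so 110^139 ≡ 14·230·184·110 ≡ 224 (mod 331)
Right side y^r · r^s mod p:
4^2 = 16
4^4 ≡ 16^2 = 256
5 = 4 + 1, so 4^5 ≡ 256·4 ≡ 31 (mod 331)
5^2 = 25
5^4 ≡ 25^2 = 625 ≡ 294
5^8 ≡ 294^2 = 86436 ≡ 45
5^16 ≡ 45^2 = 2025 ≡ 39
5^32 ≡ 39^2 = 1521 ≡ 197
42 = 32 + 8 + 2, so 5^42 ≡ 197·45·25 ≡ 186 (mod 331)
31·186 = 5766 ≡ 139 (mod 331)
224 ≠ 139, so verification fails.

reject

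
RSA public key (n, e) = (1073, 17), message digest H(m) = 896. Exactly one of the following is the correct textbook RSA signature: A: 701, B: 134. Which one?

Candidate A: Squares mod 1073: 701^1≡701, 701^2≡1040, 701^4≡16, 701^8≡256, 701^16≡83; 17 = 16 + 1, so 701^17 ≡ 83·701 ≡ 241 (mod 1073)
Candidate B: Squares mod 1073: 134^1≡134, 134^2≡788, 134^4≡750, 134^8≡248, 134^16≡343; 17 = 16 + 1, so 134^17 ≡ 343·134 ≡ 896 (mod 1073)
  → matches H(m) = 896

B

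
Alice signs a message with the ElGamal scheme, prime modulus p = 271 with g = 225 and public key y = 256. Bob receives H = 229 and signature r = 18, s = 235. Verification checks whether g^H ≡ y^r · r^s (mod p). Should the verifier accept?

Left side g^H mod p:
225^2 = 50625 ≡ 219
225^4 ≡ 219^2 = 47961 ≡ 265
225^8 ≡ 265^2 = 70225 ≡ 36
225^16 ≡ 36^2 = 1296 ≡ 212
225^32 ≡ 212^2 = 44944 ≡ 229
225^64 ≡ 229^2 = 52441 ≡ 138
225^128 ≡ 138^2 = 19044 ≡ 74
229 = 128 + 64 + 32 + 4 + 1, so 225^229 ≡ 74·138·229·265·225 ≡ 174 (mod 271)
Right side y^r · r^s mod p:
256^2 = 65536 ≡ 225
256^4 ≡ 225^2 = 50625 ≡ 219
256^8 ≡ 219^2 = 47961 ≡ 265
256^16 ≡ 265^2 = 70225 ≡ 36
18 = 16 + 2, so 256^18 ≡ 36·225 ≡ 241 (mod 271)
18^2 = 324 ≡ 53
18^4 ≡ 53^2 = 2809 ≡ 99
18^8 ≡ 99^2 = 9801 ≡ 45
18^16 ≡ 45^2 = 2025 ≡ 128
18^32 ≡ 128^2 = 16384 ≡ 124
18^64 ≡ 124^2 = 15376 ≡ 200
18^128 ≡ 200^2 = 40000 ≡ 163
235 = 128 + 64 + 32 + 8 + 2 + 1, so 18^235 ≡ 163·200·124·45·53·18 ≡ 211 (mod 271)
241·211 = 50851 ≡ 174 (mod 271)
174 ≡ 174 (mod 271), so the signature is genuine.

accept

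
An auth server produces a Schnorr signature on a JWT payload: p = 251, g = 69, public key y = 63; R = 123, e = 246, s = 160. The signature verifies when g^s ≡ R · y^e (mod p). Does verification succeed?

g^s mod p:
69^2 = 4761 ≡ 243
69^4 ≡ 243^2 = 59049 ≡ 64
69^8 ≡ 64^2 = 4096 ≡ 80
69^16 ≡ 80^2 = 6400 ≡ 125
69^32 ≡ 125^2 = 15625 ≡ 63
69^64 ≡ 63^2 = 3969 ≡ 204
69^128 ≡ 204^2 = 41616 ≡ 201
160 = 128 + 32, so 69^160 ≡ 201·63 ≡ 113 (mod 251)
R · y^e mod p:
63^2 = 3969 ≡ 204
63^4 ≡ 204^2 = 41616 ≡ 201
63^8 ≡ 201^2 = 40401 ≡ 241
63^16 ≡ 241^2 = 58081 ≡ 100
63^32 ≡ 100^2 = 10000 ≡ 211
63^64 ≡ 211^2 = 44521 ≡ 94
63^128 ≡ 94^2 = 8836 ≡ 51
246 = 128 + 64 + 32 + 16 + 4 + 2, so 63^246 ≡ 51·94·211·100·201·204 ≡ 5 (mod 251)
123·5 = 615 ≡ 113 (mod 251)
113 ≡ 113 (mod 251); signature holds.

passes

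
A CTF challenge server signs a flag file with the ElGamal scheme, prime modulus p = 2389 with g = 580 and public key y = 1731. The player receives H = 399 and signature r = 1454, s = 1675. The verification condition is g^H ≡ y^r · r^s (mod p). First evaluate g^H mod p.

1732

580^2 = 336400 ≡ 1940
580^4 ≡ 1940^2 = 3763600 ≡ 925
580^8 ≡ 925^2 = 855625 ≡ 363
580^16 ≡ 363^2 = 131769 ≡ 374
580^32 ≡ 374^2 = 139876 ≡ 1314
580^64 ≡ 1314^2 = 1726596 ≡ 1738
580^128 ≡ 1738^2 = 3020644 ≡ 948
580^256 ≡ 948^2 = 898704 ≡ 440
399 = 256 + 128 + 8 + 4 + 2 + 1, so 580^399 ≡ 440·948·363·925·1940·580 ≡ 1732 (mod 2389)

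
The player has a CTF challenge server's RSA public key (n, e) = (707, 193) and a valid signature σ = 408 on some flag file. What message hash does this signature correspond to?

σ^193 mod 707 = 23

23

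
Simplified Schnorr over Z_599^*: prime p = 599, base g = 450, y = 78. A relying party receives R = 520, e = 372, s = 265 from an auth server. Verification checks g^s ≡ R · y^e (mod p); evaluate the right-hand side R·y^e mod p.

Squares mod 599: 78^1≡78, 78^2≡94, 78^4≡450, 78^8≡38, 78^16≡246, 78^32≡17, 78^64≡289, 78^128≡260, 78^256≡512
372 = 256 + 64 + 32 + 16 + 4, so 78^372 ≡ 512·289·17·246·450 ≡ 26 (mod 599)
R · y^e ≡ 520·26 = 13520 ≡ 342 (mod 599)

342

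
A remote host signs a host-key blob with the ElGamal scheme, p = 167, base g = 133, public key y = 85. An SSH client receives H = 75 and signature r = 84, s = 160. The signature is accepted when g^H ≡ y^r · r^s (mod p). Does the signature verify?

does not verify

Left side g^H mod p:
Squares mod 167: 133^1≡133, 133^2≡154, 133^4≡2, 133^8≡4, 133^16≡16, 133^32≡89, 133^64≡72
75 = 64 + 8 + 2 + 1, so 133^75 ≡ 72·4·154·133 ≡ 42 (mod 167)
Right side y^r · r^s mod p:
Squares mod 167: 85^1≡85, 85^2≡44, 85^4≡99, 85^8≡115, 85^16≡32, 85^32≡22, 85^64≡150
84 = 64 + 16 + 4, so 85^84 ≡ 150·32·99 ≡ 85 (mod 167)
Squares mod 167: 84^1≡84, 84^2≡42, 84^4≡94, 84^8≡152, 84^16≡58, 84^32≡24, 84^64≡75, 84^128≡114
160 = 128 + 32, so 84^160 ≡ 114·24 ≡ 64 (mod 167)
85·64 = 5440 ≡ 96 (mod 167)
42 ≠ 96, so verification fails.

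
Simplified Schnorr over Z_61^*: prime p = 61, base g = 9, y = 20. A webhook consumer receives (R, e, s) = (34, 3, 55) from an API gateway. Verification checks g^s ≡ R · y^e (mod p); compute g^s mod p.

Squares mod 61: 9^1≡9, 9^2≡20, 9^4≡34, 9^8≡58, 9^16≡9, 9^32≡20
55 = 32 + 16 + 4 + 2 + 1, so 9^55 ≡ 20·9·34·20·9 ≡ 1 (mod 61)

1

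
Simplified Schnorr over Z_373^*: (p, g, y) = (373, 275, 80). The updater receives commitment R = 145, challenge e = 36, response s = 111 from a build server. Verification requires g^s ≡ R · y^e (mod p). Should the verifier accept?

accept

g^s mod p:
275^2 = 75625 ≡ 279
275^4 ≡ 279^2 = 77841 ≡ 257
275^8 ≡ 257^2 = 66049 ≡ 28
275^16 ≡ 28^2 = 784 ≡ 38
275^32 ≡ 38^2 = 1444 ≡ 325
275^64 ≡ 325^2 = 105625 ≡ 66
111 = 64 + 32 + 8 + 4 + 2 + 1, so 275^111 ≡ 66·325·28·257·279·275 ≡ 353 (mod 373)
R · y^e mod p:
80^2 = 6400 ≡ 59
80^4 ≡ 59^2 = 3481 ≡ 124
80^8 ≡ 124^2 = 15376 ≡ 83
80^16 ≡ 83^2 = 6889 ≡ 175
80^32 ≡ 175^2 = 30625 ≡ 39
36 = 32 + 4, so 80^36 ≡ 39·124 ≡ 360 (mod 373)
145·360 = 52200 ≡ 353 (mod 373)
353 ≡ 353 (mod 373); signature holds.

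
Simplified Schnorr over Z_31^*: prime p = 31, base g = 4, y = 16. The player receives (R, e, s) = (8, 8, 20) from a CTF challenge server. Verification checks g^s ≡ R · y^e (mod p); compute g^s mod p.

4^2 = 16
4^4 ≡ 16^2 = 256 ≡ 8
4^8 ≡ 8^2 = 64 ≡ 2
4^16 ≡ 2^2 = 4
20 = 16 + 4, so 4^20 ≡ 4·8 ≡ 1 (mod 31)

1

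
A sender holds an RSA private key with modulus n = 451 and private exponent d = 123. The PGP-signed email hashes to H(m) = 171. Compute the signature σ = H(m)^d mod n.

425

Squares mod 451: (H(m))^1≡171, (H(m))^2≡377, (H(m))^4≡64, (H(m))^8≡37, (H(m))^16≡16, (H(m))^32≡256, (H(m))^64≡141
123 = 64 + 32 + 16 + 8 + 2 + 1, so (H(m))^123 ≡ 141·256·16·37·377·171 ≡ 425 (mod 451)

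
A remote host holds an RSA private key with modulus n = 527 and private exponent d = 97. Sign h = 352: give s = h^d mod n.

h^2 ≡ 352^2 = 123904 ≡ 59
h^4 ≡ 59^2 = 3481 ≡ 319
h^8 ≡ 319^2 = 101761 ≡ 50
h^16 ≡ 50^2 = 2500 ≡ 392
h^32 ≡ 392^2 = 153664 ≡ 307
h^64 ≡ 307^2 = 94249 ≡ 443
97 = 64 + 32 + 1, so h^97 ≡ 443·307·352 ≡ 199 (mod 527)

199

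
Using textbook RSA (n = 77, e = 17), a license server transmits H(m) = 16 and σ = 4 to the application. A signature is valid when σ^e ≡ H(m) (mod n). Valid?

Squares mod 77: σ^1≡4, σ^2≡16, σ^4≡25, σ^8≡9, σ^16≡4
17 = 16 + 1, so σ^17 ≡ 4·4 ≡ 16 (mod 77)
Since 16 equals the digest 16, verification succeeds.

yes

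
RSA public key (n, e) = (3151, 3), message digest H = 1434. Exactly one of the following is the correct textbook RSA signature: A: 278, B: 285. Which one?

Candidate A: 278^2 = 77284 ≡ 1660; 3 = 2 + 1, so 278^3 ≡ 1660·278 ≡ 1434 (mod 3151)
  → matches H = 1434
Candidate B: 285^2 = 81225 ≡ 2450; 3 = 2 + 1, so 285^3 ≡ 2450·285 ≡ 1879 (mod 3151)

A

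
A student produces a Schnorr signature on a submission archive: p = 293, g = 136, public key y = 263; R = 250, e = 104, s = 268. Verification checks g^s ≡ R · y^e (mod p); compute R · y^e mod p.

90

Squares mod 293: 263^1≡263, 263^2≡21, 263^4≡148, 263^8≡222, 263^16≡60, 263^32≡84, 263^64≡24
104 = 64 + 32 + 8, so 263^104 ≡ 24·84·222 ≡ 141 (mod 293)
R · y^e ≡ 250·141 = 35250 ≡ 90 (mod 293)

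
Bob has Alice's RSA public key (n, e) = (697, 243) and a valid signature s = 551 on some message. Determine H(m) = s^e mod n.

s^2 ≡ 551^2 = 303601 ≡ 406
s^4 ≡ 406^2 = 164836 ≡ 344
s^8 ≡ 344^2 = 118336 ≡ 543
s^16 ≡ 543^2 = 294849 ≡ 18
s^32 ≡ 18^2 = 324
s^64 ≡ 324^2 = 104976 ≡ 426
s^128 ≡ 426^2 = 181476 ≡ 256
243 = 128 + 64 + 32 + 16 + 2 + 1, so s^243 ≡ 256·426·324·18·406·551 ≡ 666 (mod 697)

666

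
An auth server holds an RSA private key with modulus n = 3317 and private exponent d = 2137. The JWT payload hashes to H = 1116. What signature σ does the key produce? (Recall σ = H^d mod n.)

1085

H^2137 mod 3317 = 1085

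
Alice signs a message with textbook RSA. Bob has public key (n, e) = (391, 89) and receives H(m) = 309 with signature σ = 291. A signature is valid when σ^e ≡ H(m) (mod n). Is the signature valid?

Squares mod 391: σ^1≡291, σ^2≡225, σ^4≡186, σ^8≡188, σ^16≡154, σ^32≡256, σ^64≡239
89 = 64 + 16 + 8 + 1, so σ^89 ≡ 239·154·188·291 ≡ 291 (mod 391)
The recovered value 291 does not match the digest 309.

invalid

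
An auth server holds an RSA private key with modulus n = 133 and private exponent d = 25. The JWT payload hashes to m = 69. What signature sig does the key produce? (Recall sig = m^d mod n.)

69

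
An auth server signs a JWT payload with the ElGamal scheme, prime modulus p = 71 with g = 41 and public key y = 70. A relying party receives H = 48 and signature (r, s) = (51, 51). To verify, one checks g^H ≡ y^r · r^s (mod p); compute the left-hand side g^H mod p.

41^2 = 1681 ≡ 48
41^4 ≡ 48^2 = 2304 ≡ 32
41^8 ≡ 32^2 = 1024 ≡ 30
41^16 ≡ 30^2 = 900 ≡ 48
41^32 ≡ 48^2 = 2304 ≡ 32
48 = 32 + 16, so 41^48 ≡ 32·48 ≡ 45 (mod 71)

45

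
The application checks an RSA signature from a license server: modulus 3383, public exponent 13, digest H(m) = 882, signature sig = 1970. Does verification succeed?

fails

sig^2 ≡ 1970^2 = 3880900 ≡ 599
sig^4 ≡ 599^2 = 358801 ≡ 203
sig^8 ≡ 203^2 = 41209 ≡ 613
13 = 8 + 4 + 1, so sig^13 ≡ 613·203·1970 ≡ 2501 (mod 3383)
The recovered value 2501 does not match the digest 882.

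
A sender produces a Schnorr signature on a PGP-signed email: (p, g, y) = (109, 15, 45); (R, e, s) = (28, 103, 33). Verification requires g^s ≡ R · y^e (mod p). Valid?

no

g^s mod p:
15^33 mod 109 = 16
R · y^e mod p:
45^103 mod 109 = 45
28·45 = 1260 ≡ 61 (mod 109)
16 ≠ 61; the check fails.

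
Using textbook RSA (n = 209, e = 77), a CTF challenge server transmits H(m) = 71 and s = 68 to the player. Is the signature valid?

invalid

s^2 ≡ 68^2 = 4624 ≡ 26
s^4 ≡ 26^2 = 676 ≡ 49
s^8 ≡ 49^2 = 2401 ≡ 102
s^16 ≡ 102^2 = 10404 ≡ 163
s^32 ≡ 163^2 = 26569 ≡ 26
s^64 ≡ 26^2 = 676 ≡ 49
77 = 64 + 8 + 4 + 1, so s^77 ≡ 49·102·49·68 ≡ 7 (mod 209)
7 ≠ 71, so verification fails.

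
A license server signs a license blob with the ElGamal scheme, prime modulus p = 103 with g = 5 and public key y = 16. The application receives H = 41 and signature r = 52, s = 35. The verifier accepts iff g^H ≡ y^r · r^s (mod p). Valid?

no

Left side g^H mod p:
Squares mod 103: 5^1≡5, 5^2≡25, 5^4≡7, 5^8≡49, 5^16≡32, 5^32≡97
41 = 32 + 8 + 1, so 5^41 ≡ 97·49·5 ≡ 75 (mod 103)
Right side y^r · r^s mod p:
Squares mod 103: 16^1≡16, 16^2≡50, 16^4≡28, 16^8≡63, 16^16≡55, 16^32≡38
52 = 32 + 16 + 4, so 16^52 ≡ 38·55·28 ≡ 16 (mod 103)
Squares mod 103: 52^1≡52, 52^2≡26, 52^4≡58, 52^8≡68, 52^16≡92, 52^32≡18
35 = 32 + 2 + 1, so 52^35 ≡ 18·26·52 ≡ 28 (mod 103)
16·28 = 448 ≡ 36 (mod 103)
75 ≠ 36, so verification fails.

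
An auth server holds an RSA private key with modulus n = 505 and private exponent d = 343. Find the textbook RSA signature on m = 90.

310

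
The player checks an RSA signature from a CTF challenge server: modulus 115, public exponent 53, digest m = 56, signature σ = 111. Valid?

yes

σ^2 ≡ 111^2 = 12321 ≡ 16
σ^4 ≡ 16^2 = 256 ≡ 26
σ^8 ≡ 26^2 = 676 ≡ 101
σ^16 ≡ 101^2 = 10201 ≡ 81
σ^32 ≡ 81^2 = 6561 ≡ 6
53 = 32 + 16 + 4 + 1, so σ^53 ≡ 6·81·26·111 ≡ 56 (mod 115)
σ^53 mod 115 = 56 matches m.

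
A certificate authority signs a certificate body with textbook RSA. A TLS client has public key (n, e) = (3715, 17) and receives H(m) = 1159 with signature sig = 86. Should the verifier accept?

Squares mod 3715: sig^1≡86, sig^2≡3681, sig^4≡1156, sig^8≡2651, sig^16≡2736
17 = 16 + 1, so sig^17 ≡ 2736·86 ≡ 1251 (mod 3715)
sig^17 mod 3715 = 1251, but H(m) = 1159.

reject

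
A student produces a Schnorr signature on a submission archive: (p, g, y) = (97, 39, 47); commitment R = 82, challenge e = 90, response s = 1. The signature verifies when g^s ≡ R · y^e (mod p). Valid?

g^s mod p:
39^1 mod 97 = 39
R · y^e mod p:
Squares mod 97: 47^1≡47, 47^2≡75, 47^4≡96, 47^8≡1, 47^16≡1, 47^32≡1, 47^64≡1
90 = 64 + 16 + 8 + 2, so 47^90 ≡ 1·1·1·75 ≡ 75 (mod 97)
82·75 = 6150 ≡ 39 (mod 97)
39 ≡ 39 (mod 97); signature holds.

yes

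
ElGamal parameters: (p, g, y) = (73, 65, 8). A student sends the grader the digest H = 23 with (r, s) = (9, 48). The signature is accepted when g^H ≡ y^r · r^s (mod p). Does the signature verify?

Left side g^H mod p:
65^23 mod 73 = 9
Right side y^r · r^s mod p:
8^9 mod 73 = 1
9^48 mod 73 = 1
1·1 = 1 ≡ 1 (mod 73)
9 ≠ 1, so verification fails.

does not verify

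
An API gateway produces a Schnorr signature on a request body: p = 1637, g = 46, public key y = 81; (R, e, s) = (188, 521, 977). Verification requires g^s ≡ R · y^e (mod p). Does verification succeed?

fails

g^s mod p:
Squares mod 1637: 46^1≡46, 46^2≡479, 46^4≡261, 46^8≡1004, 46^16≡1261, 46^32≡594, 46^64≡881, 46^128≡223, 46^256≡619, 46^512≡103
977 = 512 + 256 + 128 + 64 + 16 + 1, so 46^977 ≡ 103·619·223·881·1261·46 ≡ 1462 (mod 1637)
R · y^e mod p:
Squares mod 1637: 81^1≡81, 81^2≡13, 81^4≡169, 81^8≡732, 81^16≡525, 81^32≡609, 81^64≡919, 81^128≡1506, 81^256≡791, 81^512≡347
521 = 512 + 8 + 1, so 81^521 ≡ 347·732·81 ≡ 508 (mod 1637)
188·508 = 95504 ≡ 558 (mod 1637)
1462 ≠ 558; the check fails.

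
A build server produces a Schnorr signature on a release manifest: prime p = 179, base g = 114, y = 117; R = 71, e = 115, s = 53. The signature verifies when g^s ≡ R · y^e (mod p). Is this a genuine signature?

g^s mod p:
114^2 = 12996 ≡ 108
114^4 ≡ 108^2 = 11664 ≡ 29
114^8 ≡ 29^2 = 841 ≡ 125
114^16 ≡ 125^2 = 15625 ≡ 52
114^32 ≡ 52^2 = 2704 ≡ 19
53 = 32 + 16 + 4 + 1, so 114^53 ≡ 19·52·29·114 ≡ 115 (mod 179)
R · y^e mod p:
117^2 = 13689 ≡ 85
117^4 ≡ 85^2 = 7225 ≡ 65
117^8 ≡ 65^2 = 4225 ≡ 108
117^16 ≡ 108^2 = 11664 ≡ 29
117^32 ≡ 29^2 = 841 ≡ 125
117^64 ≡ 125^2 = 15625 ≡ 52
115 = 64 + 32 + 16 + 2 + 1, so 117^115 ≡ 52·125·29·85·117 ≡ 47 (mod 179)
71·47 = 3337 ≡ 115 (mod 179)
115 ≡ 115 (mod 179); signature holds.

genuine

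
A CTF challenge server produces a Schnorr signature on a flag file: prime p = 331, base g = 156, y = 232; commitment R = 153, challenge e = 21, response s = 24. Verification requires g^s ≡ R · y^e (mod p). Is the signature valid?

g^s mod p:
Squares mod 331: 156^1≡156, 156^2≡173, 156^4≡139, 156^8≡123, 156^16≡234
24 = 16 + 8, so 156^24 ≡ 234·123 ≡ 316 (mod 331)
R · y^e mod p:
Squares mod 331: 232^1≡232, 232^2≡202, 232^4≡91, 232^8≡6, 232^16≡36
21 = 16 + 4 + 1, so 232^21 ≡ 36·91·232 ≡ 56 (mod 331)
153·56 = 8568 ≡ 293 (mod 331)
316 ≠ 293; the check fails.

invalid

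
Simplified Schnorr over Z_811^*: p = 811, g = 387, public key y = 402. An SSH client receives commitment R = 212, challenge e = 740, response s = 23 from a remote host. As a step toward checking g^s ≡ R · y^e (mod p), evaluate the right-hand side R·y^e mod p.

402^2 = 161604 ≡ 215
402^4 ≡ 215^2 = 46225 ≡ 809
402^8 ≡ 809^2 = 654481 ≡ 4
402^16 ≡ 4^2 = 16
402^32 ≡ 16^2 = 256
402^64 ≡ 256^2 = 65536 ≡ 656
402^128 ≡ 656^2 = 430336 ≡ 506
402^256 ≡ 506^2 = 256036 ≡ 571
402^512 ≡ 571^2 = 326041 ≡ 19
740 = 512 + 128 + 64 + 32 + 4, so 402^740 ≡ 19·506·656·256·809 ≡ 137 (mod 811)
R · y^e ≡ 212·137 = 29044 ≡ 659 (mod 811)

659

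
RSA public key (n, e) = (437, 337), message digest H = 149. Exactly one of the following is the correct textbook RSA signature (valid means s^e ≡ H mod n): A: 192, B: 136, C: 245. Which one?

C

Candidate A: Squares mod 437: 192^1≡192, 192^2≡156, 192^4≡301, 192^8≡142, 192^16≡62, 192^32≡348, 192^64≡55, 192^128≡403, 192^256≡282; 337 = 256 + 64 + 16 + 1, so 192^337 ≡ 282·55·62·192 ≡ 288 (mod 437)
Candidate B: Squares mod 437: 136^1≡136, 136^2≡142, 136^4≡62, 136^8≡348, 136^16≡55, 136^32≡403, 136^64≡282, 136^128≡427, 136^256≡100; 337 = 256 + 64 + 16 + 1, so 136^337 ≡ 100·282·55·136 ≡ 33 (mod 437)
Candidate C: Squares mod 437: 245^1≡245, 245^2≡156, 245^4≡301, 245^8≡142, 245^16≡62, 245^32≡348, 245^64≡55, 245^128≡403, 245^256≡282; 337 = 256 + 64 + 16 + 1, so 245^337 ≡ 282·55·62·245 ≡ 149 (mod 437)
  → matches H = 149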